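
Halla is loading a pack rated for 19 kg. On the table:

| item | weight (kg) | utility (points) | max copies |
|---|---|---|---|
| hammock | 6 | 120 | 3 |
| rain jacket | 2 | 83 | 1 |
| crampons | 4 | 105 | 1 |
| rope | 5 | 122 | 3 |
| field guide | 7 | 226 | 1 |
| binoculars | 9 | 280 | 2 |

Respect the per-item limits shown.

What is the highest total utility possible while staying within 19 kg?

589

By utility per kg: rain jacket 41.50, field guide 32.29, binoculars 31.11, crampons 26.25 lead.
Rain jacket + field guide + binoculars uses 18 of the 19 kg and totals 589.
No other feasible combination exceeds 589.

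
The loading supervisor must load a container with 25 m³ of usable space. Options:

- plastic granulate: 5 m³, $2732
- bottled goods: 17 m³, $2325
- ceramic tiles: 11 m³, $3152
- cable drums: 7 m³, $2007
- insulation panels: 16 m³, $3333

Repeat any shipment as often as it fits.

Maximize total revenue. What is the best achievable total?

13660

5×plastic granulate uses 25 of the 25 m³ and totals 13660.
Nothing else within 25 m³ beats 13660.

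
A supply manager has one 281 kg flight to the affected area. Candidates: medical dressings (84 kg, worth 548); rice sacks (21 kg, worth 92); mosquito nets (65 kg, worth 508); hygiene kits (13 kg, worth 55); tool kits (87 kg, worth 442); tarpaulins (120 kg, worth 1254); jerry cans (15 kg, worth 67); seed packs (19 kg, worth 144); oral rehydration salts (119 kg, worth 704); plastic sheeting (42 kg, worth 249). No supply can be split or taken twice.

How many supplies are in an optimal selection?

3

The maximum people served within 281 kg is 2310.
One optimal bundle: medical dressings + mosquito nets + tarpaulins (269 kg).
Every optimal selection uses 3 supplies.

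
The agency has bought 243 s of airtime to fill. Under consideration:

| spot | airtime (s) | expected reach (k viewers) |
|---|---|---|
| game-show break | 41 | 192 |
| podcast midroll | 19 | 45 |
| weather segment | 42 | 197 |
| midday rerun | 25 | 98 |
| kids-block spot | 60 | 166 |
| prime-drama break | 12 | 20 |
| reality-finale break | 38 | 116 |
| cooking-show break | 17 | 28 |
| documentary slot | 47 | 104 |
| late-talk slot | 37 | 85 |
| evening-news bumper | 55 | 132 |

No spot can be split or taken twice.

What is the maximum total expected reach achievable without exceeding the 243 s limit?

854

By expected reach per s: weather segment 4.69, game-show break 4.68, midday rerun 3.92, reality-finale break 3.05 lead.
Taking the top-ratio spots first gives game-show break + podcast midroll + weather segment + midday rerun + kids-block spot + prime-drama break + reality-finale break for 834 (237 s).
Replace podcast midroll and prime-drama break with late-talk slot: the trade gains 20 net, giving 854 at 243 s.
The closest alternative, game-show break + podcast midroll + weather segment + midday rerun + kids-block spot + reality-finale break + cooking-show break, reaches only 842.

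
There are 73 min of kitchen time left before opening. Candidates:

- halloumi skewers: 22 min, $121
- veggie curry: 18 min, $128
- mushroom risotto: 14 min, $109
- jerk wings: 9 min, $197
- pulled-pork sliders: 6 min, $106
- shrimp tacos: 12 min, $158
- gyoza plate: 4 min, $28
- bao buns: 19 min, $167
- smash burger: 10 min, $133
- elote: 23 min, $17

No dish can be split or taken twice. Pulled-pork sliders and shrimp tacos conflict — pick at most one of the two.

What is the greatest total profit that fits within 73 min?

811

Veggie curry + jerk wings + shrimp tacos + gyoza plate + bao buns + smash burger uses 72 of the 73 min and totals 811.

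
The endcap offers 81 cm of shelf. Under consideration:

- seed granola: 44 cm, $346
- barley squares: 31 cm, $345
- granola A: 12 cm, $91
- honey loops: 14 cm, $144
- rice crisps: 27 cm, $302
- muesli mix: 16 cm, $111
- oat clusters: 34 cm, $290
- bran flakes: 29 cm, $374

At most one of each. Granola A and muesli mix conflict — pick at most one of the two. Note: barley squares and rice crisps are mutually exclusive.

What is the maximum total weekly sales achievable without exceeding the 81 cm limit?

By weekly sales per cm: bran flakes 12.90, rice crisps 11.19, barley squares 11.13 lead.
A density-first pass picks honey loops + rice crisps + bran flakes — 820 at 70 cm.
Replace rice crisps with barley squares: the trade gains 43 net, giving 863 at 74 cm.
That's the maximum — no feasible swap from here does better than 863.

863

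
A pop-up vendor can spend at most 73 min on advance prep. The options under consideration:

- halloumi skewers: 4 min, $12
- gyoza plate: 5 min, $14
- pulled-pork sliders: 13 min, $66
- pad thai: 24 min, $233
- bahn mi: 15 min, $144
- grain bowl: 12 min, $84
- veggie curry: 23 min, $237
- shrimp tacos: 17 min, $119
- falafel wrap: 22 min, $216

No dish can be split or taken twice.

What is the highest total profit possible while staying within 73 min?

698

Density check — veggie curry 10.30, falafel wrap 9.82, pad thai 9.71, bahn mi 9.60 are the best per min.
Taking halloumi skewers + pad thai + veggie curry + falafel wrap: 73 min used, 698 in profit.
An exhaustive check of the 512 subsets confirms 698.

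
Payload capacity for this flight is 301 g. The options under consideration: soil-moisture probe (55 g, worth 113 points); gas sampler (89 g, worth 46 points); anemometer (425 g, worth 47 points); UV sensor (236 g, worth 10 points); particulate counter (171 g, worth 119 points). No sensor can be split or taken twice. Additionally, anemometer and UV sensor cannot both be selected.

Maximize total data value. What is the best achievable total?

232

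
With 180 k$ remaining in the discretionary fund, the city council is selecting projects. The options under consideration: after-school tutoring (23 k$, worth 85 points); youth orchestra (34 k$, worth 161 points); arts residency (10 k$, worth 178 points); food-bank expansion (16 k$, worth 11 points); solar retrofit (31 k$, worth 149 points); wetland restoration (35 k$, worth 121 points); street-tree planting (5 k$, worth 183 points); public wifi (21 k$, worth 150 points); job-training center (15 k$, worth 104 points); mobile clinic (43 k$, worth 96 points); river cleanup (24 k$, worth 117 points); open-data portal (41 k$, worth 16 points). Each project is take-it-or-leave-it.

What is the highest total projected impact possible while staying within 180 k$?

1163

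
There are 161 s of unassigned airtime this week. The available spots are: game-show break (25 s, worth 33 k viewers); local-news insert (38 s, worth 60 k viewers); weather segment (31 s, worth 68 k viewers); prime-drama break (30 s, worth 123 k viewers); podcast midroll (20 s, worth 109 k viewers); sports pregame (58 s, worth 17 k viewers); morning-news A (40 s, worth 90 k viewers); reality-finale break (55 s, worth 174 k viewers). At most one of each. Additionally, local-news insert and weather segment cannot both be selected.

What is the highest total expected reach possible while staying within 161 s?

507

The ratio heuristic lands on prime-drama break + podcast midroll + morning-news A + reality-finale break (496) but leaves 16 s idle.
Dropping morning-news A frees 40 s; slotting in game-show break + weather segment (56 s) lifts the total to 507 at 161 s.
The closest alternative, prime-drama break + podcast midroll + morning-news A + reality-finale break, reaches only 496.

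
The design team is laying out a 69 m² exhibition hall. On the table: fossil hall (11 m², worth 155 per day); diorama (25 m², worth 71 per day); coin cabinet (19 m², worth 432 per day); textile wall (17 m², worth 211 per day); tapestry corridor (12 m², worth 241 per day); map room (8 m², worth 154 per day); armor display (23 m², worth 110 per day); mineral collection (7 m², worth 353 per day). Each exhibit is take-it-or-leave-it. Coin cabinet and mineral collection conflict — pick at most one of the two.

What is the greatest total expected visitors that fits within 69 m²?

Density check — mineral collection 50.43, coin cabinet 22.74, tapestry corridor 20.08 are the best per m².
Fossil hall + coin cabinet + textile wall + tapestry corridor + map room uses 67 of the 69 m² and totals 1193.
Next best is fossil hall + textile wall + tapestry corridor + map room + mineral collection at 1114 (55 m²) — short by 79.

1193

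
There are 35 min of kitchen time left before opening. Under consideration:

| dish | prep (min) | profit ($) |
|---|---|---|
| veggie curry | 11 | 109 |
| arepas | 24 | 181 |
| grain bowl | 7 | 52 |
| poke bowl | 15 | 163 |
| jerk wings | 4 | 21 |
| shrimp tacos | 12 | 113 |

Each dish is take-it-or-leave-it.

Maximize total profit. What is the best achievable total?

328

The ratio heuristic lands on veggie curry + grain bowl + poke bowl (324) but leaves 2 min idle.
Replace veggie curry with shrimp tacos: the trade gains 4 net, giving 328 at 34 min.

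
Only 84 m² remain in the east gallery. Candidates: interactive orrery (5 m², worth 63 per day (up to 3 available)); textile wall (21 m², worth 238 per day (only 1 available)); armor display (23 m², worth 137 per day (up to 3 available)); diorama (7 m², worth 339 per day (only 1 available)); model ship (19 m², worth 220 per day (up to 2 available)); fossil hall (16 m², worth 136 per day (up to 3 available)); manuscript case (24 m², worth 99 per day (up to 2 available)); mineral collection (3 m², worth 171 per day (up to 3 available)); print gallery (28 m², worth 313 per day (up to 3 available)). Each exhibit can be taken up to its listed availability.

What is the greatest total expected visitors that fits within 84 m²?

1623

Filling by ratio: 3×interactive orrery + diorama + 2×model ship + 3×mineral collection for 1481, with 15 m² left unused.
Replace 3×interactive orrery and model ship with textile wall + print gallery: the trade gains 142 net, giving 1623 at 84 m².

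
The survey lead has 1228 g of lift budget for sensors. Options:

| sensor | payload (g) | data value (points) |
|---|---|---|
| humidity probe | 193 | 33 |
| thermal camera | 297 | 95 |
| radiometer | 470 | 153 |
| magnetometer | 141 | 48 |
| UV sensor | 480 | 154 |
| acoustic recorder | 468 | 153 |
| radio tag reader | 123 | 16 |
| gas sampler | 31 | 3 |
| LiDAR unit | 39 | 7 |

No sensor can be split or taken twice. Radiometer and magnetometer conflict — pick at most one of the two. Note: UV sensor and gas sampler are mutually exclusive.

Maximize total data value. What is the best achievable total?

371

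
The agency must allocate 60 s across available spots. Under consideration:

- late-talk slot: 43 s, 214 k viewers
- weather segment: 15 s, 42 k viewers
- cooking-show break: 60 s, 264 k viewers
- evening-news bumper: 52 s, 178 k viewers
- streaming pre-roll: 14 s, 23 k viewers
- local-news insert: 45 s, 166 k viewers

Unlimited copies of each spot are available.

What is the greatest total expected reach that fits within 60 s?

By expected reach per s: late-talk slot 4.98, cooking-show break 4.40, local-news insert 3.69, evening-news bumper 3.42 lead.
Taking the top-ratio spots first gives late-talk slot + weather segment for 256 (58 s).
Dropping late-talk slot and weather segment frees 58 s; slotting in cooking-show break (60 s) lifts the total to 264 at 60 s.
That's the maximum — no swap from here does better than 264.

264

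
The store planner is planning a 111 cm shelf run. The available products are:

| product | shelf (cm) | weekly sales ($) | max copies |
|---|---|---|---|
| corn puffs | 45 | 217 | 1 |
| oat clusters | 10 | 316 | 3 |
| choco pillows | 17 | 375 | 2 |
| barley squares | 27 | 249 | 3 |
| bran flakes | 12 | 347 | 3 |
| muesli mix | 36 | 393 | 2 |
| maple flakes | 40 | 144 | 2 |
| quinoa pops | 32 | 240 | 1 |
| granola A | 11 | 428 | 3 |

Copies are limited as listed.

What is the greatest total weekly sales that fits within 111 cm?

Taking the top-ratio products first gives 3×oat clusters + 3×bran flakes + 3×granola A for 3273 (99 cm).
The 22 cm tied up in oat clusters and bran flakes is better spent on 2×choco pillows — total rises to 3360 (111 cm).
That's the maximum — no swap from here does better than 3360.

3360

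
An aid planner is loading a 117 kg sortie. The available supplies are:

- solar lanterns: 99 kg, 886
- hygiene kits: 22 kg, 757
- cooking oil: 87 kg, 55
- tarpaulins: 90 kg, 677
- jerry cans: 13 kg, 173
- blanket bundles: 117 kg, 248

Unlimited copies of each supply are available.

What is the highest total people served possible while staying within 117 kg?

3785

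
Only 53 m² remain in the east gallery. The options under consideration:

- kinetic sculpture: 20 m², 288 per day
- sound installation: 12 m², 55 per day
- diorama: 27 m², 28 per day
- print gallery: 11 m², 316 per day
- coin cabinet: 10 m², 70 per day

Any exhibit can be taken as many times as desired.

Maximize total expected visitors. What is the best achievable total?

1264

Taking 4×print gallery: 44 m² used, 1264 in expected visitors.
That's the maximum — no swap from here does better than 1264.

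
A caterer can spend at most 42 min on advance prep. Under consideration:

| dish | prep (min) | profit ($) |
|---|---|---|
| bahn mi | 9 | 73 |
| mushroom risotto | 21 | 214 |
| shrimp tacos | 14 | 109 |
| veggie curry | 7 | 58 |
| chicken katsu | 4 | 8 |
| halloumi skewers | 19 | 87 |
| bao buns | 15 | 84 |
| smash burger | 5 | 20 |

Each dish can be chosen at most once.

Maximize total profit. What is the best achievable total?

381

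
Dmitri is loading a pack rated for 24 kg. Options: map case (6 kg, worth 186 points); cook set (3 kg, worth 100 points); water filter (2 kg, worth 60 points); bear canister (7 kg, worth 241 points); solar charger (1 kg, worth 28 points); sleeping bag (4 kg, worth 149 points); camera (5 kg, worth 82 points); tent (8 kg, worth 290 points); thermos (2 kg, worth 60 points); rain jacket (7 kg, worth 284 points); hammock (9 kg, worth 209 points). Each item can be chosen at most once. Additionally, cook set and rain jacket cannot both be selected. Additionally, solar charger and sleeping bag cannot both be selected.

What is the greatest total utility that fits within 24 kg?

875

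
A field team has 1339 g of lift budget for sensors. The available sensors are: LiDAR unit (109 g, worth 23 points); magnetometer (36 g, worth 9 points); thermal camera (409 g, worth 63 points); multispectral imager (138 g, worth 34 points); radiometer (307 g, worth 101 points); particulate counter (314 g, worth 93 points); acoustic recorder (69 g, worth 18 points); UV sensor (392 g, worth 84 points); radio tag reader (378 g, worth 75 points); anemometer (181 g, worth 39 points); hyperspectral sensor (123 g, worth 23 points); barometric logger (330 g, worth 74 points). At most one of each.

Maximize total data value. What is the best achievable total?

359

The ratio heuristic lands on LiDAR unit + magnetometer + multispectral imager + radiometer + particulate counter + acoustic recorder + barometric logger (352) but leaves 36 g idle.
Dropping LiDAR unit and magnetometer frees 145 g; slotting in anemometer (181 g) lifts the total to 359 at 1339 g.
The closest alternative, LiDAR unit + multispectral imager + radiometer + particulate counter + acoustic recorder + UV sensor, reaches only 353.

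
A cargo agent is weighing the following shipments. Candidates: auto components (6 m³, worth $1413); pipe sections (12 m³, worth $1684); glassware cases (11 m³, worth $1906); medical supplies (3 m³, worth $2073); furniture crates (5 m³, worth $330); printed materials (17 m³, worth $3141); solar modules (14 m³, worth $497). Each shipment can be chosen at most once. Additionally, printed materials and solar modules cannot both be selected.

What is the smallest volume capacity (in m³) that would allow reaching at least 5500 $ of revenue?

25

Look for the lowest-volume combination reaching 5500.
Taking auto components + glassware cases + medical supplies + furniture crates gives 5722 (≥ 5500) for 25 m³.
No combination under 25 m³ hits 5500.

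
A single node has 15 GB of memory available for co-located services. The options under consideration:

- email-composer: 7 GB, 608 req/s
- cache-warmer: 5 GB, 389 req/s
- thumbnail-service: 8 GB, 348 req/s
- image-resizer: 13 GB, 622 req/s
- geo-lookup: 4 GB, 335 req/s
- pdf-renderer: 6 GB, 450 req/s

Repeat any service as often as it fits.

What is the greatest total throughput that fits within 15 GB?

By throughput per GB: email-composer 86.86, geo-lookup 83.75, cache-warmer 77.80, pdf-renderer 75.00 lead.
A density-first pass picks 2×email-composer — 1216 at 14 GB.
Dropping email-composer frees 7 GB; slotting in 2×geo-lookup (8 GB) lifts the total to 1278 at 15 GB.
Every other selection either busts 15 GB or fails to beat 1278.

1278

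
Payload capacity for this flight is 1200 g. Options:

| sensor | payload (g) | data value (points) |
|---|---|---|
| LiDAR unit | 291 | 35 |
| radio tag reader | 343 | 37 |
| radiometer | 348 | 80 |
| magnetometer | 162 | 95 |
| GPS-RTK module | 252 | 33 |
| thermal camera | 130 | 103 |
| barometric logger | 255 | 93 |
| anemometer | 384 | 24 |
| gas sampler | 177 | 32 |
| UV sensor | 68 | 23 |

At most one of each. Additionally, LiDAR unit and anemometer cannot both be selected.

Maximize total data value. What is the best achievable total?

426

By data value per g: thermal camera 0.79, magnetometer 0.59, barometric logger 0.36 lead.
The ratio ordering already packs tightly: radiometer + magnetometer + thermal camera + barometric logger + gas sampler + UV sensor, 1140 g, 426.
Every other selection either busts 1200 g or breaks a pairing rule or fails to beat 426.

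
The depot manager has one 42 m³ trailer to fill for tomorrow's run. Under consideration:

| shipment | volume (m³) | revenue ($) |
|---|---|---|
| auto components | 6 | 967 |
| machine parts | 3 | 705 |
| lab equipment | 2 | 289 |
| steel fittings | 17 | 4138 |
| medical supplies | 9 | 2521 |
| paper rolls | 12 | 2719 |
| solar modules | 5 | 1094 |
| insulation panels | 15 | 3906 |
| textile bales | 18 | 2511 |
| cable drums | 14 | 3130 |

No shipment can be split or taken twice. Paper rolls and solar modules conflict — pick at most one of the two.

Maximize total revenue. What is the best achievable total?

10565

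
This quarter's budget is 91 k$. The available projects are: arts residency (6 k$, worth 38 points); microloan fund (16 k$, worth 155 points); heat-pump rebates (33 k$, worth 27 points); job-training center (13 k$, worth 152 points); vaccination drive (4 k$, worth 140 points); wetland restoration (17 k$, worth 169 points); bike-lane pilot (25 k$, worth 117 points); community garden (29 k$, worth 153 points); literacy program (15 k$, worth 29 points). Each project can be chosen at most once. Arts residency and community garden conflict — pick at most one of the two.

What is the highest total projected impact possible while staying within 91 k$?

771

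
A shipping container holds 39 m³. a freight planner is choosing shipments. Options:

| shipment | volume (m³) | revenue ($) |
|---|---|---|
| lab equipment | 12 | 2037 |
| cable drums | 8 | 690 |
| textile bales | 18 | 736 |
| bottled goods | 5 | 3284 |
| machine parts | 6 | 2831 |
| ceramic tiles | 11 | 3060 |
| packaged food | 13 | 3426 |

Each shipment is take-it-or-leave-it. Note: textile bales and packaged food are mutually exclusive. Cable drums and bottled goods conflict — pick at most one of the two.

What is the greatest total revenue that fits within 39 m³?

Best packing: bottled goods + machine parts + ceramic tiles + packaged food — 35 m³, 12601 total.

12601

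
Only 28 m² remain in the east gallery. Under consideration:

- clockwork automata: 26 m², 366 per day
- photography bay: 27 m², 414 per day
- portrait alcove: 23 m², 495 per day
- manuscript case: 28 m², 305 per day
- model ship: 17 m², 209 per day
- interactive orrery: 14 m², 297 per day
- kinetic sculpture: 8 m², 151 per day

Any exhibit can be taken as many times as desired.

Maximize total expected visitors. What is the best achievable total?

Density check — portrait alcove 21.52, interactive orrery 21.21, kinetic sculpture 18.88 are the best per m².
A density-first pass picks portrait alcove — 495 at 23 m².
Replace portrait alcove with 2×interactive orrery: the trade gains 99 net, giving 594 at 28 m².
No other feasible combination exceeds 594.

594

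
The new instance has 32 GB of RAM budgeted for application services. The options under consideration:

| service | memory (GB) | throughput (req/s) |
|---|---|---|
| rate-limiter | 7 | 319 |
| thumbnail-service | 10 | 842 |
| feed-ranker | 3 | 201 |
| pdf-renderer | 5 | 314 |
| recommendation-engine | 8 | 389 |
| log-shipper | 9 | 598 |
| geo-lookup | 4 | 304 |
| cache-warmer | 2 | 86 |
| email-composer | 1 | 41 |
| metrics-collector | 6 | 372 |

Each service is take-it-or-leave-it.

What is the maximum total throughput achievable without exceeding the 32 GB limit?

Greedy by ratio would take thumbnail-service + feed-ranker + pdf-renderer + log-shipper + geo-lookup + email-composer: 32 GB used, total 2300.
The 6 GB tied up in pdf-renderer and email-composer is better spent on metrics-collector — total rises to 2317 (32 GB).
Nothing else within 32 GB beats 2317.

2317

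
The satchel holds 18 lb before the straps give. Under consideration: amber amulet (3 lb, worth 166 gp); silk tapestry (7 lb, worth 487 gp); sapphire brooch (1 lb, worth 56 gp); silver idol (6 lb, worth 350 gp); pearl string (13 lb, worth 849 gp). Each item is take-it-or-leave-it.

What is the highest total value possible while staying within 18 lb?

1071

A density-first pass picks amber amulet + silk tapestry + sapphire brooch + silver idol — 1059 at 17 lb.
Dropping silk tapestry and silver idol frees 13 lb; slotting in pearl string (13 lb) lifts the total to 1071 at 17 lb.
Every other selection either busts 18 lb or fails to beat 1071.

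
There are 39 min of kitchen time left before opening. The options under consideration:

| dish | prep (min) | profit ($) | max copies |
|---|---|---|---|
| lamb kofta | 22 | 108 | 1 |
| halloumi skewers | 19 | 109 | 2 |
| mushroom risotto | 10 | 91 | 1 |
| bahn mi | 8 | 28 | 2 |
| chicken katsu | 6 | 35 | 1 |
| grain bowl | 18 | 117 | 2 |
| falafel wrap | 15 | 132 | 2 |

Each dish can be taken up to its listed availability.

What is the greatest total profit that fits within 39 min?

Taking the top-ratio dishes first gives mushroom risotto + bahn mi + chicken katsu + falafel wrap for 286 (39 min).
Replace mushroom risotto and bahn mi with falafel wrap: the trade gains 13 net, giving 299 at 36 min.
Nothing else within 39 min beats 299.

299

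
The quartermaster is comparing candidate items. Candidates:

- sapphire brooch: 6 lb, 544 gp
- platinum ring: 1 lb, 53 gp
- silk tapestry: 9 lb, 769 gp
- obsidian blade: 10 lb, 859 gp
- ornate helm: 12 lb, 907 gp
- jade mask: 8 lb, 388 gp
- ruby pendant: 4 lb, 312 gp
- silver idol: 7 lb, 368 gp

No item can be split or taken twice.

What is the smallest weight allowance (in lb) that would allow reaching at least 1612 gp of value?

19

Look for the lowest-weight combination reaching 1612.
silk tapestry + obsidian blade: 1628 value at 19 lb.
No combination under 19 lb hits 1612.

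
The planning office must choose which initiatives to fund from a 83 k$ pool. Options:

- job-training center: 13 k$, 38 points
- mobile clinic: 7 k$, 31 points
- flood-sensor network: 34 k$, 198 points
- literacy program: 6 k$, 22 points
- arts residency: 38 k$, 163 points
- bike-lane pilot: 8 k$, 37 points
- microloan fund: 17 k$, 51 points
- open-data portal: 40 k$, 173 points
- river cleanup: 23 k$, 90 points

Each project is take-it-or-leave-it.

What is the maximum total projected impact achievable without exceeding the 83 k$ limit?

A density-first pass picks mobile clinic + flood-sensor network + literacy program + bike-lane pilot + river cleanup — 378 at 78 k$.
Replace mobile clinic and literacy program and river cleanup with open-data portal: the trade gains 30 net, giving 408 at 82 k$.
Runner-up mobile clinic + flood-sensor network + open-data portal tops out at 402.

408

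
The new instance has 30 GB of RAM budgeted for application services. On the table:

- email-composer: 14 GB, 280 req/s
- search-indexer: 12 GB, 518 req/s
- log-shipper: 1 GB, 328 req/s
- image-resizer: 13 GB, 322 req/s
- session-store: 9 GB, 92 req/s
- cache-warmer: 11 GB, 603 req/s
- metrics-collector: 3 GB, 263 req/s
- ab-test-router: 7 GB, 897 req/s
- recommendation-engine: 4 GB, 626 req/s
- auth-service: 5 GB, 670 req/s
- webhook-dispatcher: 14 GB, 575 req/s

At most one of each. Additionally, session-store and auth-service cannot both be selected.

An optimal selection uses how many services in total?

The maximum throughput within 30 GB is 3124.
log-shipper + cache-warmer + ab-test-router + recommendation-engine + auth-service hits 3124 at 28 GB.
Any selection reaching 3124 contains exactly 5 services.

5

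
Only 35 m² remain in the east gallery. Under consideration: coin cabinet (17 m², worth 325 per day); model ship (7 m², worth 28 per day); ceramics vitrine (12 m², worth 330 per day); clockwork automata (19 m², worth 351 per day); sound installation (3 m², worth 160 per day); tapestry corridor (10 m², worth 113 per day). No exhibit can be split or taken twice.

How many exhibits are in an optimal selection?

The maximum expected visitors within 35 m² is 841.
One optimal bundle: ceramics vitrine + clockwork automata + sound installation (34 m²).
Any selection reaching 841 contains exactly 3 exhibits.

3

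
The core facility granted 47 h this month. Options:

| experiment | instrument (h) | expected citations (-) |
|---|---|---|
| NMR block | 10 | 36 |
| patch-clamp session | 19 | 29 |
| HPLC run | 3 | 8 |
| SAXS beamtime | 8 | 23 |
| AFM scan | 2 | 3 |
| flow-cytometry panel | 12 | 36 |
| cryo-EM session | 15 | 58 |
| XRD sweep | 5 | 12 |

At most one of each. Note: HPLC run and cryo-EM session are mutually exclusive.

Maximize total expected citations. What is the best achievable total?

156

Taking NMR block + SAXS beamtime + AFM scan + flow-cytometry panel + cryo-EM session: 47 h used, 156 in expected citations.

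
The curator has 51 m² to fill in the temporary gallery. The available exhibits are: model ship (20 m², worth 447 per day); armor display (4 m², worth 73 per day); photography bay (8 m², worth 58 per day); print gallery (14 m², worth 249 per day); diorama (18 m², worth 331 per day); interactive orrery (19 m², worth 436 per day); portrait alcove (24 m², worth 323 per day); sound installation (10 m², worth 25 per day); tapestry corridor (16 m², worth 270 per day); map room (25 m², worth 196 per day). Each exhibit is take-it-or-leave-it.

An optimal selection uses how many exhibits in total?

Best achievable expected visitors is 1016.
print gallery + diorama + interactive orrery hits 1016 at 51 m².
All optima have 3 exhibits.

3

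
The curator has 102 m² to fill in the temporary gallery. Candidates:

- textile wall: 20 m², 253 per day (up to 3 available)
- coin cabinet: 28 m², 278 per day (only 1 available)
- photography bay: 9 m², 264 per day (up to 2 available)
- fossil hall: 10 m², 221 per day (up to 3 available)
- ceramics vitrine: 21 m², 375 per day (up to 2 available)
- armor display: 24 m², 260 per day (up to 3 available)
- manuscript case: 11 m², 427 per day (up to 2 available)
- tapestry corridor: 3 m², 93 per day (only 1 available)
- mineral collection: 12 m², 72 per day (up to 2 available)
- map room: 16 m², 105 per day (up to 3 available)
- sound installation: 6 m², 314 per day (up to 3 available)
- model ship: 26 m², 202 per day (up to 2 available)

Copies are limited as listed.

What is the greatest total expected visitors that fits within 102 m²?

3234

The ratio heuristic lands on 2×photography bay + 3×fossil hall + 2×manuscript case + tapestry corridor + 3×sound installation (3080) but leaves 11 m² idle.
The 10 m² tied up in fossil hall is better spent on ceramics vitrine — total rises to 3234 (102 m²).
That's the maximum — no swap from here does better than 3234.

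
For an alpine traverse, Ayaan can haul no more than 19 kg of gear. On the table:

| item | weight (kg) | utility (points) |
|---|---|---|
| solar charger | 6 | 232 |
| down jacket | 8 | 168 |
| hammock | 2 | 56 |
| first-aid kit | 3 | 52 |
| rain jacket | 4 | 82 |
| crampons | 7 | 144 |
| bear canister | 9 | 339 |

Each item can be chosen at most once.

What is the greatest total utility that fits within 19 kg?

Density check — solar charger 38.67, bear canister 37.67, hammock 28.00, down jacket 21.00 are the best per kg.
Filling by ratio: solar charger + hammock + bear canister for 627, with 2 kg left unused.
The 2 kg tied up in hammock is better spent on rain jacket — total rises to 653 (19 kg).
The closest alternative, solar charger + hammock + bear canister, reaches only 627.

653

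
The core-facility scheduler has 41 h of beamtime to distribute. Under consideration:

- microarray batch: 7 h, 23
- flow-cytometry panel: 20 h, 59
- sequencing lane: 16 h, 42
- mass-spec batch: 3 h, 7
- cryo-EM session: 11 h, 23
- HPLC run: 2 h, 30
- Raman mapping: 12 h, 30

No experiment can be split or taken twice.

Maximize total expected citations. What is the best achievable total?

142

Best packing: microarray batch + flow-cytometry panel + HPLC run + Raman mapping — 41 h, 142 total.
Next best is flow-cytometry panel + sequencing lane + mass-spec batch + HPLC run at 138 (41 h) — short by 4.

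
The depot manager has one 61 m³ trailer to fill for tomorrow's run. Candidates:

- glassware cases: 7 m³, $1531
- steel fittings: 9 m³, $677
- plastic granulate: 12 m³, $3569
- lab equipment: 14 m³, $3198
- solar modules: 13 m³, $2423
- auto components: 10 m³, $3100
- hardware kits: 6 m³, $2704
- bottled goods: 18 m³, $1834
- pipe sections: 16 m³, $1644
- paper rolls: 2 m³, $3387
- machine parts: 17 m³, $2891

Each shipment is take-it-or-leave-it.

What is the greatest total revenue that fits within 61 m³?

18849

Greedy by ratio would take glassware cases + steel fittings + plastic granulate + lab equipment + auto components + hardware kits + paper rolls: 60 m³ used, total 18166.
Replace glassware cases and steel fittings with machine parts: the trade gains 683 net, giving 18849 at 61 m³.
The closest alternative, plastic granulate + lab equipment + solar modules + auto components + hardware kits + paper rolls, reaches only 18381.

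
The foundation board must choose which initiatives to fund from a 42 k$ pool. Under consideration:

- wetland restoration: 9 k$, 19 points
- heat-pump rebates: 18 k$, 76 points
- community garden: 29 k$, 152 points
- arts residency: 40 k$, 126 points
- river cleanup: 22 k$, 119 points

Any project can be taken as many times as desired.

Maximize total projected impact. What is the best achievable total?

Taking heat-pump rebates + river cleanup: 40 k$ used, 195 in projected impact.

195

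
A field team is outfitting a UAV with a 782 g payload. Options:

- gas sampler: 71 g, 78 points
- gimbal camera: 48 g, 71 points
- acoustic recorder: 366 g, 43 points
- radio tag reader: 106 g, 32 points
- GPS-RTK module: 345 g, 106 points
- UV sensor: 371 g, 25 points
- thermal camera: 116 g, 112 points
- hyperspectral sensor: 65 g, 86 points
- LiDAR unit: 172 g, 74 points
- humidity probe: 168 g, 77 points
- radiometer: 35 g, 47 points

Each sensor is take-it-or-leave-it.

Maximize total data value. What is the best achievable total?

577

The ratio ordering already packs tightly: gas sampler + gimbal camera + radio tag reader + thermal camera + hyperspectral sensor + LiDAR unit + humidity probe + radiometer, 781 g, 577.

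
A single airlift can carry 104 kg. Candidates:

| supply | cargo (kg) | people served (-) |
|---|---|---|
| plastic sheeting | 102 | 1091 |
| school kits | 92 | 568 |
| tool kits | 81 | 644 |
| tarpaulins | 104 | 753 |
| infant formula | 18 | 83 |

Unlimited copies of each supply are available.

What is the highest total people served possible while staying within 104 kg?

Density check — plastic sheeting 10.70, tool kits 7.95, tarpaulins 7.24, school kits 6.17 are the best per kg.
The ratio ordering already packs tightly: plastic sheeting, 102 kg, 1091.
Nothing else within 104 kg beats 1091.

1091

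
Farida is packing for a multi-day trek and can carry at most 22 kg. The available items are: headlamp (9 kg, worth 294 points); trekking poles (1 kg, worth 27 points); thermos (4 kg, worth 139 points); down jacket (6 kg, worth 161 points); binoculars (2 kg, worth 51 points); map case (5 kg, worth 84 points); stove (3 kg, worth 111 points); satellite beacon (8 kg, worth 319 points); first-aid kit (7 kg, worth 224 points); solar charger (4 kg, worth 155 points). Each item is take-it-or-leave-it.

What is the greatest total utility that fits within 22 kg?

Greedy by ratio would take trekking poles + thermos + binoculars + stove + satellite beacon + solar charger: 22 kg used, total 802.
Dropping trekking poles and thermos and binoculars frees 7 kg; slotting in first-aid kit (7 kg) lifts the total to 809 at 22 kg.

809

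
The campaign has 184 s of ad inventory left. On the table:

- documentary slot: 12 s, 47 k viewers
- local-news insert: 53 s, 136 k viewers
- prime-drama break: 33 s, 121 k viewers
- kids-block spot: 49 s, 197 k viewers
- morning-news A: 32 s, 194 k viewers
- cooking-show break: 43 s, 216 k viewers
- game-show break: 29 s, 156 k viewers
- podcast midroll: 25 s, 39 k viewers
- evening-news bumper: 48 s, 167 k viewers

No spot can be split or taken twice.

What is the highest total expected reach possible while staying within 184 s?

821

Taking the top-ratio spots first gives documentary slot + kids-block spot + morning-news A + cooking-show break + game-show break for 810 (165 s).
Replace game-show break with evening-news bumper: the trade gains 11 net, giving 821 at 184 s.
The closest alternative, documentary slot + kids-block spot + morning-news A + cooking-show break + game-show break, reaches only 810.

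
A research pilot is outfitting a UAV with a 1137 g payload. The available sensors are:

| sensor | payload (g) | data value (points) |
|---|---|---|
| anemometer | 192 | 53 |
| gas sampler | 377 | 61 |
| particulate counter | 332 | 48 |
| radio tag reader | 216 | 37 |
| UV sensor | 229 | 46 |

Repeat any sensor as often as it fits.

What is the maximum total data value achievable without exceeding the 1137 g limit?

Density check — anemometer 0.28, UV sensor 0.20, radio tag reader 0.17, gas sampler 0.16 are the best per g.
5×anemometer uses 960 of the 1137 g and totals 265.

265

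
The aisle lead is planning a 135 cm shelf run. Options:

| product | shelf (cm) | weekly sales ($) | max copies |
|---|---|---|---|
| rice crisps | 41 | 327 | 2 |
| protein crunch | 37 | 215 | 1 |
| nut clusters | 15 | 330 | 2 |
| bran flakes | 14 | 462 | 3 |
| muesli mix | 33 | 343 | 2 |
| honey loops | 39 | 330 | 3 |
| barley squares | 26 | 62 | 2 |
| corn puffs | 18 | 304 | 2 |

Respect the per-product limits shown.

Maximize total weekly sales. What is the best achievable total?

2716

By weekly sales per cm: bran flakes 33.00, nut clusters 22.00, corn puffs 16.89 lead.
Taking 2×nut clusters + 3×bran flakes + barley squares + 2×corn puffs: 134 cm used, 2716 in weekly sales.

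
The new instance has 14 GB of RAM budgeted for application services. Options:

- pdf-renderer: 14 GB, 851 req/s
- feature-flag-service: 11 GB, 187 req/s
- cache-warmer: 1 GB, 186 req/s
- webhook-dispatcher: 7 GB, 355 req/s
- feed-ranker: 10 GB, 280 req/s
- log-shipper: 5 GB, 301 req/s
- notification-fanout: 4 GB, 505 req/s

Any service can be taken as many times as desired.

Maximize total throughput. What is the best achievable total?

2604

Ranking by ratio (throughput/GB): cache-warmer 186.00, notification-fanout 126.25, pdf-renderer 60.79.
The ratio ordering already packs tightly: 14×cache-warmer, 14 GB, 2604.
That's the maximum — no swap from here does better than 2604.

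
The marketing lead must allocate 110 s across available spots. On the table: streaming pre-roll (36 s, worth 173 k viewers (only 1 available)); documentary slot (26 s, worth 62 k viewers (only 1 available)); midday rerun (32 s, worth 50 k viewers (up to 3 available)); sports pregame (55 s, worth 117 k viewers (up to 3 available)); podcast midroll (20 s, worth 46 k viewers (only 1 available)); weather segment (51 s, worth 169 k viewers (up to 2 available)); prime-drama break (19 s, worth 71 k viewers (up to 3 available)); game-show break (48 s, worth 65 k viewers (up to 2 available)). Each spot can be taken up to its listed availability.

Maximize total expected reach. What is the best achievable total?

Ranking by ratio (expected reach/s): streaming pre-roll 4.81, prime-drama break 3.74, weather segment 3.31, documentary slot 2.38.
Greedy by ratio would take streaming pre-roll + 3×prime-drama break: 93 s used, total 386.
Replace 2×prime-drama break with weather segment: the trade gains 27 net, giving 413 at 106 s.
Every other selection either busts 110 s or exceeds an availability limit or fails to beat 413.

413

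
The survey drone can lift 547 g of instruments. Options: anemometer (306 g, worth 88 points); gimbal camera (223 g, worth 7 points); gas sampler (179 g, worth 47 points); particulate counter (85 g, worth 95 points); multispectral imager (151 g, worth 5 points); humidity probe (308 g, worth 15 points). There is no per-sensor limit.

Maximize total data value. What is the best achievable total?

570

Best packing: 6×particulate counter — 510 g, 570 total.
No other feasible combination exceeds 570.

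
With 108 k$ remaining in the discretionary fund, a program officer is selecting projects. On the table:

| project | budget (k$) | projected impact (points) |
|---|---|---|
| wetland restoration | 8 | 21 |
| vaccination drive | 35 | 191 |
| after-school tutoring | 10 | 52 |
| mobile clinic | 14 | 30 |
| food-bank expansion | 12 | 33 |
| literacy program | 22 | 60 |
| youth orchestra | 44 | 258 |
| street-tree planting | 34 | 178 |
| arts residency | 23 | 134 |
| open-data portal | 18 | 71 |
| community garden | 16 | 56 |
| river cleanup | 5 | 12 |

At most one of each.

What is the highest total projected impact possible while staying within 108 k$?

Ranking by ratio (projected impact/k$): youth orchestra 5.86, arts residency 5.83, vaccination drive 5.46.
The ratio ordering already packs tightly: vaccination drive + youth orchestra + arts residency + river cleanup, 107 k$, 595.

595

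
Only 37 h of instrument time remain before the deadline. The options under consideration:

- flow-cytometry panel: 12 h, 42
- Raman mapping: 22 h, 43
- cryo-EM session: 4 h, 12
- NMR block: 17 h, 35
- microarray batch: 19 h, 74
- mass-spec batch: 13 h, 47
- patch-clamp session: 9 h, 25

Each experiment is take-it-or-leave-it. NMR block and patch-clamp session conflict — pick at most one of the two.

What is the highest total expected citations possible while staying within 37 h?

Ranking by ratio (expected citations/h): microarray batch 3.89, mass-spec batch 3.62, flow-cytometry panel 3.50, cryo-EM session 3.00.
The ratio ordering already packs tightly: cryo-EM session + microarray batch + mass-spec batch, 36 h, 133.
Runner-up flow-cytometry panel + cryo-EM session + microarray batch tops out at 128.

133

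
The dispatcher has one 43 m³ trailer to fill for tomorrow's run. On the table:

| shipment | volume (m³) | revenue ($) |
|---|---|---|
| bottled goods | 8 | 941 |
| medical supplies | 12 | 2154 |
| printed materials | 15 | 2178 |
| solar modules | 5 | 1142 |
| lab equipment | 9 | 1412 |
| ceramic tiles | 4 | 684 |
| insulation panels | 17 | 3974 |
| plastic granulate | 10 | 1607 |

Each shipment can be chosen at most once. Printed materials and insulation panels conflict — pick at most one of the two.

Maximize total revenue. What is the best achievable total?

Filling by ratio: medical supplies + solar modules + ceramic tiles + insulation panels for 7954, with 5 m³ left unused.
The 4 m³ tied up in ceramic tiles is better spent on lab equipment — total rises to 8682 (43 m³).
Next best is medical supplies + ceramic tiles + insulation panels + plastic granulate at 8419 (43 m³) — short by 263.

8682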